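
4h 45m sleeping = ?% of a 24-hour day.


Time: 285 minutes
Day: 1440 minutes
Percentage = (285/1440) × 100 ≈ 19.8%

19.8%


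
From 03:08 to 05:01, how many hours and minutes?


1h 53m

End time in minutes: 5×60 + 1 = 301
Start time in minutes: 3×60 + 8 = 188
Difference = 301 - 188 = 113 minutes
= 1 hours 53 minutes


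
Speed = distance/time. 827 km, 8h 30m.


Distance: 827 km
Time: 8h 30m = 510 min = 510/60 = 17/2 hours
Speed = 827 ÷ (17/2) = 827 × 2 / 17 = 1654/17 ≈ 97.3 km/h

97.3 km/h


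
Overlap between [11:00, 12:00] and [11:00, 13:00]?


60 minutes

Meeting A: 660-720 (in minutes from midnight)
Meeting B: 660-780
Overlap start = max(660, 660) = 660
Overlap end = min(720, 780) = 720
Overlap = max(0, 720 - 660) = 60 min


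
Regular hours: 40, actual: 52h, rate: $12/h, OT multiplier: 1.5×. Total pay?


$696.00

Regular: 40h × $12 = $480.00
Overtime: 52 - 40 = 12h
OT pay: 12h × $12 × 1.5 = $216.00
Total = $480.00 + $216.00 = $696.00


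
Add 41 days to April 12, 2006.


Start: April 12, 2006
Add 41 days
April 12 → May 1: 30 - 12 + 1 = 19 days (41 - 19 = 22 left)
May 1 + 22 = May 23, 2006

May 23, 2006


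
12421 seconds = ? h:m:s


Hours: 12421 ÷ 3600 = 3 remainder 1621
Minutes: 1621 ÷ 60 = 27 remainder 1
Seconds: 1

3h 27m 1s


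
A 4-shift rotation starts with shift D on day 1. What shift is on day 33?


Shifts: A, B, C, D
Start: D (index 3)
Day 33: (3 + 33 - 1) mod 4
= 35 mod 4
= 3
Index 3 → shift D

Shift D


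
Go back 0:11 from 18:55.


Start: 1135 minutes from midnight
Subtract: 11 minutes
Remaining: 1135 - 11 = 1124
Hours: 18, Minutes: 44

18:44


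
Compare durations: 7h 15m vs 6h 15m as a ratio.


Duration 1: 435 minutes
Duration 2: 375 minutes
Ratio = 435:375
GCD = 15
Simplified = 29:25
As a decimal: 29/25 = 1.16

29:25 (1.16)


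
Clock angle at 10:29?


Hour hand = 10×30 + 29×0.5 = 314.5°
Minute hand = 29×6 = 174°
Difference = |314.5 - 174| = 140.5°

140.5°


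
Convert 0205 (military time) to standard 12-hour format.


2:05 AM

Hour: 2
2 < 12 → AM


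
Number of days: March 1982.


31 days

Month: March (month 3)
March has 31 days


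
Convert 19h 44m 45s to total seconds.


71085 seconds

Hours: 19 × 3600 = 68400
Minutes: 44 × 60 = 2640
Seconds: 45
Total = 68400 + 2640 + 45 = 71085


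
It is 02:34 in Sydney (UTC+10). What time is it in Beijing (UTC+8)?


Time difference = UTC+8 - UTC+10 = -2 hours
New hour = (2 -2) mod 24
= 0 mod 24 = 0
Minutes unchanged → 00:34

00:34


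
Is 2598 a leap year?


Rules: divisible by 4 AND (not by 100 OR by 400)
2598 ÷ 4 = 649 remainder 2 → not divisible by 4
Not divisible by 4 → not a leap year

No


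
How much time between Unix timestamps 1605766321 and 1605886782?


Difference = 1605886782 - 1605766321 = 120461 seconds
In hours: 120461 / 3600 ≈ 33.5
In days: 120461 / 86400 ≈ 1.39

120461 seconds (33.5 hours / 1.39 days)


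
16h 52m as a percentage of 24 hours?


0.7028 (70.28%)

Total minutes: 16×60 + 52 = 1012
Day = 24×60 = 1440 minutes
Fraction = 1012/1440 ≈ 0.7028
As a percentage: 1012/1440 × 100 ≈ 70.28%


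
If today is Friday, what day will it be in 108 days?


Start: Friday (index 4)
(4 + 108) mod 7
= 112 mod 7
= 0
Index 0 → Monday

Monday


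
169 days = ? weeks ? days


Weeks: 169 ÷ 7 = 24 remainder 1

24 weeks 1 days


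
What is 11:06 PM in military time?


23:06

Input: 11:06 PM
PM: 11 + 12 = 23


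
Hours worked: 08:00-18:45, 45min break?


10h 0m (600 minutes)

Total time = (18×60+45) - (8×60+0)
= 1125 - 480 = 645 min
Minus break: 645 - 45 = 600 min
= 10h 0m


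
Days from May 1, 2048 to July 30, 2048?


From May 1, 2048 to July 30, 2048
Rest of May 2048: 31 - 1 = 30
Full months: June 30
Days into July 2048: 30
Total = 30 + 30 + 30 = 90 days

90 days


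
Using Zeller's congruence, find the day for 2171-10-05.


Zeller's congruence:
q=5, m=10, k=71, j=21
h = (5 + ⌊13×11/5⌋ + 71 + ⌊71/4⌋ + ⌊21/4⌋ - 2×21) mod 7
= (5 + 28 + 71 + 17 + 5 - 42) mod 7
= 84 mod 7 = 0
h=0 → Saturday

Saturday


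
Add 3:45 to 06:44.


Start: 404 minutes from midnight
Add: 225 minutes
Total: 629 minutes
Hours: 629 ÷ 60 = 10 remainder 29

10:29


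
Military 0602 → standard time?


Hour: 6
6 < 12 → AM

6:02 AM


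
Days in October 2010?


Month: October (month 10)
October has 31 days

31 days


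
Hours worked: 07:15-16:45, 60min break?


8h 30m (510 minutes)

Total time = (16×60+45) - (7×60+15)
= 1005 - 435 = 570 min
Minus break: 570 - 60 = 510 min
= 8h 30m


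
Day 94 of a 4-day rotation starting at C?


Shifts: A, B, C, D
Start: C (index 2)
Day 94: (2 + 94 - 1) mod 4
= 95 mod 4
= 3
Index 3 → shift D

Shift D


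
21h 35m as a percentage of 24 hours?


Total minutes: 21×60 + 35 = 1295
Day = 24×60 = 1440 minutes
Fraction = 1295/1440 ≈ 0.8993
As a percentage: 1295/1440 × 100 ≈ 89.93%

0.8993 (89.93%)


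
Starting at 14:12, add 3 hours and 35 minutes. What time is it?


Start: 852 minutes from midnight
Add: 215 minutes
Total: 1067 minutes
Hours: 1067 ÷ 60 = 17 remainder 47

17:47


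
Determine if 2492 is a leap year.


Rules: divisible by 4 AND (not by 100 OR by 400)
2492 ÷ 4 = 623 exactly → divisible by 4
2492 ÷ 100 = 24 remainder 92 → not divisible by 100
Divisible by 4 but not by 100 → leap year

Yes


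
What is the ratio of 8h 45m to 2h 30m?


Duration 1: 525 minutes
Duration 2: 150 minutes
Ratio = 525:150
GCD = 75
Simplified = 7:2
As a decimal: 7/2 = 3.50

7:2 (3.50)


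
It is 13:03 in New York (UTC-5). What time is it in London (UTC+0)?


18:03

Time difference = UTC+0 - UTC-5 = +5 hours
New hour = (13 + 5) mod 24
= 18 mod 24 = 18
Minutes unchanged → 18:03


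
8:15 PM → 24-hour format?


20:15

Input: 8:15 PM
PM: 8 + 12 = 20


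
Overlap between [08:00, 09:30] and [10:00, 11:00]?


0 minutes

Meeting A: 480-570 (in minutes from midnight)
Meeting B: 600-660
Overlap start = max(480, 600) = 600
Overlap end = min(570, 660) = 570
Overlap = max(0, 570 - 600) = 0 min


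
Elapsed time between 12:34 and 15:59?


End time in minutes: 15×60 + 59 = 959
Start time in minutes: 12×60 + 34 = 754
Difference = 959 - 754 = 205 minutes
= 3 hours 25 minutes

3h 25m


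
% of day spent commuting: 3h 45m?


Time: 225 minutes
Day: 1440 minutes
Percentage = (225/1440) × 100 ≈ 15.6%

15.6%


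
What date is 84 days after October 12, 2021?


January 4, 2022

Start: October 12, 2021
Add 84 days
October 12 → November 1: 31 - 12 + 1 = 20 days (84 - 20 = 64 left)
November 1 → December 1: 30 - 1 + 1 = 30 days (64 - 30 = 34 left)
December 1 → January 1: 31 - 1 + 1 = 31 days (34 - 31 = 3 left)
January 1 + 3 = January 4, 2022


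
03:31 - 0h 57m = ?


Start: 211 minutes from midnight
Subtract: 57 minutes
Remaining: 211 - 57 = 154
Hours: 2, Minutes: 34

02:34


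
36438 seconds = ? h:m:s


10h 7m 18s

Hours: 36438 ÷ 3600 = 10 remainder 438
Minutes: 438 ÷ 60 = 7 remainder 18
Seconds: 18


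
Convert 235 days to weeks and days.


Weeks: 235 ÷ 7 = 33 remainder 4

33 weeks 4 days


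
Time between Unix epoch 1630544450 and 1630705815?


Difference = 1630705815 - 1630544450 = 161365 seconds
In hours: 161365 / 3600 ≈ 44.8
In days: 161365 / 86400 ≈ 1.87

161365 seconds (44.8 hours / 1.87 days)


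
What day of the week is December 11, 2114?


Zeller's congruence:
q=11, m=12, k=14, j=21
h = (11 + ⌊13×13/5⌋ + 14 + ⌊14/4⌋ + ⌊21/4⌋ - 2×21) mod 7
= (11 + 33 + 14 + 3 + 5 - 42) mod 7
= 24 mod 7 = 3
h=3 → Tuesday

Tuesday


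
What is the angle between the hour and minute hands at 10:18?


Hour hand = 10×30 + 18×0.5 = 309.0°
Minute hand = 18×6 = 108°
Difference = |309.0 - 108| = 201.0°
Since > 180°: 360 - 201.0 = 159.0°

159.0°


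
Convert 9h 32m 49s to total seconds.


Hours: 9 × 3600 = 32400
Minutes: 32 × 60 = 1920
Seconds: 49
Total = 32400 + 1920 + 49 = 34369

34369 seconds


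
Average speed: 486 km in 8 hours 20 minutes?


58.3 km/h

Distance: 486 km
Time: 8h 20m = 500 min = 500/60 = 25/3 hours
Speed = 486 ÷ (25/3) = 486 × 3 / 25 = 1458/25 ≈ 58.3 km/h


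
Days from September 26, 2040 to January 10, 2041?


From September 26, 2040 to January 10, 2041
Rest of September 2040: 30 - 26 = 4
Full months: October 31, November 30, December 31
Days into January 2041: 10
Total = 4 + 31 + 30 + 31 + 10 = 106 days

106 days


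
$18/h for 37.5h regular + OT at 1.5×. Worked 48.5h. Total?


Regular: 37.5h × $18 = $675.00
Overtime: 48.5 - 37.5 = 11.0h
OT pay: 11.0h × $18 × 1.5 = $297.00
Total = $675.00 + $297.00 = $972.00

$972.00


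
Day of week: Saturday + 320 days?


Start: Saturday (index 5)
(5 + 320) mod 7
= 325 mod 7
= 3
Index 3 → Thursday

Thursday


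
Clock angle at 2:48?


Hour hand = 2×30 + 48×0.5 = 84.0°
Minute hand = 48×6 = 288°
Difference = |84.0 - 288| = 204.0°
Since > 180°: 360 - 204.0 = 156.0°

156.0°


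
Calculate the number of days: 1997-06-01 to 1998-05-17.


From June 1, 1997 to May 17, 1998
Rest of June 1997: 30 - 1 = 29
Full months: July 31, August 31, September 30, October 31, November 30, December 31, January 31, February 1998 28, March 31, April 30
Days into May 1998: 17
Total = 29 + 31 + 31 + 30 + 31 + 30 + 31 + 31 + 28 + 31 + 30 + 17 = 350 days

350 days


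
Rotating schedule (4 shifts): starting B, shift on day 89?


Shift B

Shifts: A, B, C, D
Start: B (index 1)
Day 89: (1 + 89 - 1) mod 4
= 89 mod 4
= 1
Index 1 → shift B


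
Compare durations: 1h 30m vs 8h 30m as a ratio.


3:17 (0.18)

Duration 1: 90 minutes
Duration 2: 510 minutes
Ratio = 90:510
GCD = 30
Simplified = 3:17
As a decimal: 3/17 ≈ 0.18


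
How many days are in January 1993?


31 days

Month: January (month 1)
January has 31 days


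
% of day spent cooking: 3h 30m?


14.6%

Time: 210 minutes
Day: 1440 minutes
Percentage = (210/1440) × 100 ≈ 14.6%


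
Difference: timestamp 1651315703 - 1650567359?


Difference = 1651315703 - 1650567359 = 748344 seconds
In hours: 748344 / 3600 ≈ 207.9
In days: 748344 / 86400 ≈ 8.66

748344 seconds (207.9 hours / 8.66 days)


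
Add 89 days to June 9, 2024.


Start: June 9, 2024
Add 89 days
June 9 → July 1: 30 - 9 + 1 = 22 days (89 - 22 = 67 left)
July 1 → August 1: 31 - 1 + 1 = 31 days (67 - 31 = 36 left)
August 1 → September 1: 31 - 1 + 1 = 31 days (36 - 31 = 5 left)
September 1 + 5 = September 6, 2024

September 6, 2024


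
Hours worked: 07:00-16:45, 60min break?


Total time = (16×60+45) - (7×60+0)
= 1005 - 420 = 585 min
Minus break: 585 - 60 = 525 min
= 8h 45m

8h 45m (525 minutes)


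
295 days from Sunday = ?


Start: Sunday (index 6)
(6 + 295) mod 7
= 301 mod 7
= 0
Index 0 → Monday

Monday


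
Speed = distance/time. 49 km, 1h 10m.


42.0 km/h

Distance: 49 km
Time: 1h 10m = 70 min = 70/60 = 7/6 hours
Speed = 49 ÷ (7/6) = 49 × 6 / 7 = 294/7 = 42.0 km/h


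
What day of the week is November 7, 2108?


Wednesday

Zeller's congruence:
q=7, m=11, k=8, j=21
h = (7 + ⌊13×12/5⌋ + 8 + ⌊8/4⌋ + ⌊21/4⌋ - 2×21) mod 7
= (7 + 31 + 8 + 2 + 5 - 42) mod 7
= 11 mod 7 = 4
h=4 → Wednesday


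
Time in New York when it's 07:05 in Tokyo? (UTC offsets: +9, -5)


Time difference = UTC-5 - UTC+9 = -14 hours
New hour = (7 -14) mod 24
= -7 mod 24 = 17
Minutes unchanged → 17:05; -7 < 0 → previous day

17:05 (previous day)


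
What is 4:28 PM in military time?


Input: 4:28 PM
PM: 4 + 12 = 16

16:28


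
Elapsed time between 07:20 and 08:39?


1h 19m

End time in minutes: 8×60 + 39 = 519
Start time in minutes: 7×60 + 20 = 440
Difference = 519 - 440 = 79 minutes
= 1 hours 19 minutes


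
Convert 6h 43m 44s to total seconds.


24224 seconds

Hours: 6 × 3600 = 21600
Minutes: 43 × 60 = 2580
Seconds: 44
Total = 21600 + 2580 + 44 = 24224


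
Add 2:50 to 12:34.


Start: 754 minutes from midnight
Add: 170 minutes
Total: 924 minutes
Hours: 924 ÷ 60 = 15 remainder 24

15:24


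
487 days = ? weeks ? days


Weeks: 487 ÷ 7 = 69 remainder 4

69 weeks 4 days


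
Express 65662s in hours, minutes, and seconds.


18h 14m 22s

Hours: 65662 ÷ 3600 = 18 remainder 862
Minutes: 862 ÷ 60 = 14 remainder 22
Seconds: 22


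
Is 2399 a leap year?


No

Rules: divisible by 4 AND (not by 100 OR by 400)
2399 ÷ 4 = 599 remainder 3 → not divisible by 4
Not divisible by 4 → not a leap year


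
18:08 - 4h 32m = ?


13:36

Start: 1088 minutes from midnight
Subtract: 272 minutes
Remaining: 1088 - 272 = 816
Hours: 13, Minutes: 36


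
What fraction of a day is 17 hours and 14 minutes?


0.7181 (71.81%)

Total minutes: 17×60 + 14 = 1034
Day = 24×60 = 1440 minutes
Fraction = 1034/1440 ≈ 0.7181
As a percentage: 1034/1440 × 100 ≈ 71.81%


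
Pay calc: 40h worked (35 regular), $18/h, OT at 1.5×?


$765.00

Regular: 35h × $18 = $630.00
Overtime: 40 - 35 = 5h
OT pay: 5h × $18 × 1.5 = $135.00
Total = $630.00 + $135.00 = $765.00


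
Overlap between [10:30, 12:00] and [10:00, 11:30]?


60 minutes

Meeting A: 630-720 (in minutes from midnight)
Meeting B: 600-690
Overlap start = max(630, 600) = 630
Overlap end = min(720, 690) = 690
Overlap = max(0, 690 - 630) = 60 min


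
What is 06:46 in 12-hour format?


6:46 AM

Hour: 6
6 < 12 → AM


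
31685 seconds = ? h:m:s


Hours: 31685 ÷ 3600 = 8 remainder 2885
Minutes: 2885 ÷ 60 = 48 remainder 5
Seconds: 5

8h 48m 5s


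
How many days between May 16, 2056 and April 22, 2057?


341 days

From May 16, 2056 to April 22, 2057
Rest of May 2056: 31 - 16 = 15
Full months: June 30, July 31, August 31, September 30, October 31, November 30, December 31, January 31, February 2057 28, March 31
Days into April 2057: 22
Total = 15 + 30 + 31 + 31 + 30 + 31 + 30 + 31 + 31 + 28 + 31 + 22 = 341 days


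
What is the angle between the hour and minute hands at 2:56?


112.0°

Hour hand = 2×30 + 56×0.5 = 88.0°
Minute hand = 56×6 = 336°
Difference = |88.0 - 336| = 248.0°
Since > 180°: 360 - 248.0 = 112.0°


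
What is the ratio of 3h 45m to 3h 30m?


15:14 (1.07)

Duration 1: 225 minutes
Duration 2: 210 minutes
Ratio = 225:210
GCD = 15
Simplified = 15:14
As a decimal: 15/14 ≈ 1.07


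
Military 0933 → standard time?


9:33 AM

Hour: 9
9 < 12 → AM


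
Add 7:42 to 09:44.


17:26

Start: 584 minutes from midnight
Add: 462 minutes
Total: 1046 minutes
Hours: 1046 ÷ 60 = 17 remainder 26


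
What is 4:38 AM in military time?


04:38

Input: 4:38 AM
AM hour stays: 4


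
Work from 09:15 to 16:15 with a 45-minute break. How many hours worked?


Total time = (16×60+15) - (9×60+15)
= 975 - 555 = 420 min
Minus break: 420 - 45 = 375 min
= 6h 15m

6h 15m (375 minutes)


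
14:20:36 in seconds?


Hours: 14 × 3600 = 50400
Minutes: 20 × 60 = 1200
Seconds: 36
Total = 50400 + 1200 + 36 = 51636

51636 seconds


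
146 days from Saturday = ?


Friday

Start: Saturday (index 5)
(5 + 146) mod 7
= 151 mod 7
= 4
Index 4 → Friday


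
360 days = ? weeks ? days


Weeks: 360 ÷ 7 = 51 remainder 3

51 weeks 3 days


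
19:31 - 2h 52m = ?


16:39

Start: 1171 minutes from midnight
Subtract: 172 minutes
Remaining: 1171 - 172 = 999
Hours: 16, Minutes: 39


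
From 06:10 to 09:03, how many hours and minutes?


End time in minutes: 9×60 + 3 = 543
Start time in minutes: 6×60 + 10 = 370
Difference = 543 - 370 = 173 minutes
= 2 hours 53 minutes

2h 53m


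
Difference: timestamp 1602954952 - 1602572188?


Difference = 1602954952 - 1602572188 = 382764 seconds
In hours: 382764 / 3600 ≈ 106.3
In days: 382764 / 86400 ≈ 4.43

382764 seconds (106.3 hours / 4.43 days)


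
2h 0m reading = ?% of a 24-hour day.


8.3%

Time: 120 minutes
Day: 1440 minutes
Percentage = (120/1440) × 100 ≈ 8.3%


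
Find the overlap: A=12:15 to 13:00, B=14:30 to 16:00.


Meeting A: 735-780 (in minutes from midnight)
Meeting B: 870-960
Overlap start = max(735, 870) = 870
Overlap end = min(780, 960) = 780
Overlap = max(0, 780 - 870) = 0 min

0 minutes


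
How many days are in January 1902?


Month: January (month 1)
January has 31 days

31 days


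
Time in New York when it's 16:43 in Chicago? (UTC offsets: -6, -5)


Time difference = UTC-5 - UTC-6 = +1 hours
New hour = (16 + 1) mod 24
= 17 mod 24 = 17
Minutes unchanged → 17:43

17:43


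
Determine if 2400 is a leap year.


Yes

Rules: divisible by 4 AND (not by 100 OR by 400)
2400 ÷ 4 = 600 exactly → divisible by 4
2400 ÷ 100 = 24 exactly → divisible by 100
2400 ÷ 400 = 6 exactly → divisible by 400
Divisible by 400 → leap year


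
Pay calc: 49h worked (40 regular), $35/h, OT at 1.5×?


$1872.50

Regular: 40h × $35 = $1400.00
Overtime: 49 - 40 = 9h
OT pay: 9h × $35 × 1.5 = $472.50
Total = $1400.00 + $472.50 = $1872.50


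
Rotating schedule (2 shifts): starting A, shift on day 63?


Shifts: A, B
Start: A (index 0)
Day 63: (0 + 63 - 1) mod 2
= 62 mod 2
= 0
Index 0 → shift A

Shift A


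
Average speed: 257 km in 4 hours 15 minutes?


Distance: 257 km
Time: 4h 15m = 255 min = 255/60 = 17/4 hours
Speed = 257 ÷ (17/4) = 257 × 4 / 17 = 1028/17 ≈ 60.5 km/h

60.5 km/h


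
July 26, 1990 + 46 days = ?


Start: July 26, 1990
Add 46 days
July 26 → August 1: 31 - 26 + 1 = 6 days (46 - 6 = 40 left)
August 1 → September 1: 31 - 1 + 1 = 31 days (40 - 31 = 9 left)
September 1 + 9 = September 10, 1990

September 10, 1990


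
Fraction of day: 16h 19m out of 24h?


Total minutes: 16×60 + 19 = 979
Day = 24×60 = 1440 minutes
Fraction = 979/1440 ≈ 0.6799
As a percentage: 979/1440 × 100 ≈ 67.99%

0.6799 (67.99%)


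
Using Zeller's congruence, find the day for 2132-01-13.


Sunday

Zeller's congruence:
q=13, m=13, k=31, j=21
h = (13 + ⌊13×14/5⌋ + 31 + ⌊31/4⌋ + ⌊21/4⌋ - 2×21) mod 7
= (13 + 36 + 31 + 7 + 5 - 42) mod 7
= 50 mod 7 = 1
h=1 → Sunday


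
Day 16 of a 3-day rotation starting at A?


Shifts: A, B, C
Start: A (index 0)
Day 16: (0 + 16 - 1) mod 3
= 15 mod 3
= 0
Index 0 → shift A

Shift A


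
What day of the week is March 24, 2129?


Zeller's congruence:
q=24, m=3, k=29, j=21
h = (24 + ⌊13×4/5⌋ + 29 + ⌊29/4⌋ + ⌊21/4⌋ - 2×21) mod 7
= (24 + 10 + 29 + 7 + 5 - 42) mod 7
= 33 mod 7 = 5
h=5 → Thursday

Thursday


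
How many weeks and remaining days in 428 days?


61 weeks 1 days

Weeks: 428 ÷ 7 = 61 remainder 1


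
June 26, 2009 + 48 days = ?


August 13, 2009

Start: June 26, 2009
Add 48 days
June 26 → July 1: 30 - 26 + 1 = 5 days (48 - 5 = 43 left)
July 1 → August 1: 31 - 1 + 1 = 31 days (43 - 31 = 12 left)
August 1 + 12 = August 13, 2009


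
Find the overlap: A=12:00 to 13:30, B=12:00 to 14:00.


90 minutes

Meeting A: 720-810 (in minutes from midnight)
Meeting B: 720-840
Overlap start = max(720, 720) = 720
Overlap end = min(810, 840) = 810
Overlap = max(0, 810 - 720) = 90 min


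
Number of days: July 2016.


Month: July (month 7)
July has 31 days

31 days


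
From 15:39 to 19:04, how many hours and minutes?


End time in minutes: 19×60 + 4 = 1144
Start time in minutes: 15×60 + 39 = 939
Difference = 1144 - 939 = 205 minutes
= 3 hours 25 minutes

3h 25m


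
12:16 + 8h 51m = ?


21:07

Start: 736 minutes from midnight
Add: 531 minutes
Total: 1267 minutes
Hours: 1267 ÷ 60 = 21 remainder 7


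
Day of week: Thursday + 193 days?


Start: Thursday (index 3)
(3 + 193) mod 7
= 196 mod 7
= 0
Index 0 → Monday

Monday


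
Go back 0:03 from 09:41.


09:38

Start: 581 minutes from midnight
Subtract: 3 minutes
Remaining: 581 - 3 = 578
Hours: 9, Minutes: 38


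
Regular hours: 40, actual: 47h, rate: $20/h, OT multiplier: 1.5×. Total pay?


Regular: 40h × $20 = $800.00
Overtime: 47 - 40 = 7h
OT pay: 7h × $20 × 1.5 = $210.00
Total = $800.00 + $210.00 = $1010.00

$1010.00


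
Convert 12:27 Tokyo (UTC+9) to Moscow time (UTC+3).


06:27

Time difference = UTC+3 - UTC+9 = -6 hours
New hour = (12 -6) mod 24
= 6 mod 24 = 6
Minutes unchanged → 06:27


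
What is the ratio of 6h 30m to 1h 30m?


Duration 1: 390 minutes
Duration 2: 90 minutes
Ratio = 390:90
GCD = 30
Simplified = 13:3
As a decimal: 13/3 ≈ 4.33

13:3 (4.33)


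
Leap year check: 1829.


No

Rules: divisible by 4 AND (not by 100 OR by 400)
1829 ÷ 4 = 457 remainder 1 → not divisible by 4
Not divisible by 4 → not a leap year


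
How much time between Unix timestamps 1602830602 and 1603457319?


Difference = 1603457319 - 1602830602 = 626717 seconds
In hours: 626717 / 3600 ≈ 174.1
In days: 626717 / 86400 ≈ 7.25

626717 seconds (174.1 hours / 7.25 days)


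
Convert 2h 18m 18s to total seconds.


Hours: 2 × 3600 = 7200
Minutes: 18 × 60 = 1080
Seconds: 18
Total = 7200 + 1080 + 18 = 8298

8298 seconds


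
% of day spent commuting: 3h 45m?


15.6%

Time: 225 minutes
Day: 1440 minutes
Percentage = (225/1440) × 100 ≈ 15.6%


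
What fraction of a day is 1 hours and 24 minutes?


0.0583 (5.83%)

Total minutes: 1×60 + 24 = 84
Day = 24×60 = 1440 minutes
Fraction = 84/1440 ≈ 0.0583
As a percentage: 84/1440 × 100 ≈ 5.83%


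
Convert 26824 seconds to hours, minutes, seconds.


Hours: 26824 ÷ 3600 = 7 remainder 1624
Minutes: 1624 ÷ 60 = 27 remainder 4
Seconds: 4

7h 27m 4s


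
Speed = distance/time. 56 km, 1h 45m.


32.0 km/h

Distance: 56 km
Time: 1h 45m = 105 min = 105/60 = 7/4 hours
Speed = 56 ÷ (7/4) = 56 × 4 / 7 = 224/7 = 32.0 km/h


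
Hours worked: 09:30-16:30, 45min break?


6h 15m (375 minutes)

Total time = (16×60+30) - (9×60+30)
= 990 - 570 = 420 min
Minus break: 420 - 45 = 375 min
= 6h 15m


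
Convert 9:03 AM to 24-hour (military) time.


Input: 9:03 AM
AM hour stays: 9

09:03


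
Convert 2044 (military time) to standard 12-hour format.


Hour: 20
20 - 12 = 8 → PM

8:44 PM


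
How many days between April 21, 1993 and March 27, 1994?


340 days

From April 21, 1993 to March 27, 1994
Rest of April 1993: 30 - 21 = 9
Full months: May 31, June 30, July 31, August 31, September 30, October 31, November 30, December 31, January 31, February 1994 28
Days into March 1994: 27
Total = 9 + 31 + 30 + 31 + 31 + 30 + 31 + 30 + 31 + 31 + 28 + 27 = 340 days


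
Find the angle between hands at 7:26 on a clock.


67.0°

Hour hand = 7×30 + 26×0.5 = 223.0°
Minute hand = 26×6 = 156°
Difference = |223.0 - 156| = 67.0°


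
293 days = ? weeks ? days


41 weeks 6 days

Weeks: 293 ÷ 7 = 41 remainder 6


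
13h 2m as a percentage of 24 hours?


0.5431 (54.31%)

Total minutes: 13×60 + 2 = 782
Day = 24×60 = 1440 minutes
Fraction = 782/1440 ≈ 0.5431
As a percentage: 782/1440 × 100 ≈ 54.31%


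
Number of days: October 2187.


Month: October (month 10)
October has 31 days

31 days


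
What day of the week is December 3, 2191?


Zeller's congruence:
q=3, m=12, k=91, j=21
h = (3 + ⌊13×13/5⌋ + 91 + ⌊91/4⌋ + ⌊21/4⌋ - 2×21) mod 7
= (3 + 33 + 91 + 22 + 5 - 42) mod 7
= 112 mod 7 = 0
h=0 → Saturday

Saturday


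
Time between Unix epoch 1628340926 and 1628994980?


Difference = 1628994980 - 1628340926 = 654054 seconds
In hours: 654054 / 3600 ≈ 181.7
In days: 654054 / 86400 ≈ 7.57

654054 seconds (181.7 hours / 7.57 days)


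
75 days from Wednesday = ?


Monday

Start: Wednesday (index 2)
(2 + 75) mod 7
= 77 mod 7
= 0
Index 0 → Monday


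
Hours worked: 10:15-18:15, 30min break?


7h 30m (450 minutes)

Total time = (18×60+15) - (10×60+15)
= 1095 - 615 = 480 min
Minus break: 480 - 30 = 450 min
= 7h 30m


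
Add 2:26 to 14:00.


Start: 840 minutes from midnight
Add: 146 minutes
Total: 986 minutes
Hours: 986 ÷ 60 = 16 remainder 26

16:26


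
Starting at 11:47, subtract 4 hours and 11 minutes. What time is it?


07:36

Start: 707 minutes from midnight
Subtract: 251 minutes
Remaining: 707 - 251 = 456
Hours: 7, Minutes: 36


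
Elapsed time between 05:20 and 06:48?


1h 28m

End time in minutes: 6×60 + 48 = 408
Start time in minutes: 5×60 + 20 = 320
Difference = 408 - 320 = 88 minutes
= 1 hours 28 minutes


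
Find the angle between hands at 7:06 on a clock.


Hour hand = 7×30 + 6×0.5 = 213.0°
Minute hand = 6×6 = 36°
Difference = |213.0 - 36| = 177.0°

177.0°


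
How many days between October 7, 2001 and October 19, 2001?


From October 7, 2001 to October 19, 2001
Same month: 19 - 7 = 12 days

12 days


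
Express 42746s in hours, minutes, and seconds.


Hours: 42746 ÷ 3600 = 11 remainder 3146
Minutes: 3146 ÷ 60 = 52 remainder 26
Seconds: 26

11h 52m 26s


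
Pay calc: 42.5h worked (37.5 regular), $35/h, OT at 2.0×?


$1662.50

Regular: 37.5h × $35 = $1312.50
Overtime: 42.5 - 37.5 = 5.0h
OT pay: 5.0h × $35 × 2.0 = $350.00
Total = $1312.50 + $350.00 = $1662.50


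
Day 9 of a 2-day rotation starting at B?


Shift B

Shifts: A, B
Start: B (index 1)
Day 9: (1 + 9 - 1) mod 2
= 9 mod 2
= 1
Index 1 → shift B


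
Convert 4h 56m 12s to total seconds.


17772 seconds

Hours: 4 × 3600 = 14400
Minutes: 56 × 60 = 3360
Seconds: 12
Total = 14400 + 3360 + 12 = 17772


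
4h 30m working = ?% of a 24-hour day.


Time: 270 minutes
Day: 1440 minutes
Percentage = (270/1440) × 100 ≈ 18.8%

18.8%


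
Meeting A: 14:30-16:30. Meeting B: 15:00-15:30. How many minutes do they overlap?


30 minutes

Meeting A: 870-990 (in minutes from midnight)
Meeting B: 900-930
Overlap start = max(870, 900) = 900
Overlap end = min(990, 930) = 930
Overlap = max(0, 930 - 900) = 30 min


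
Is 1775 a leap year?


Rules: divisible by 4 AND (not by 100 OR by 400)
1775 ÷ 4 = 443 remainder 3 → not divisible by 4
Not divisible by 4 → not a leap year

No


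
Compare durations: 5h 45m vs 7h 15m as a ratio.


23:29 (0.79)

Duration 1: 345 minutes
Duration 2: 435 minutes
Ratio = 345:435
GCD = 15
Simplified = 23:29
As a decimal: 23/29 ≈ 0.79


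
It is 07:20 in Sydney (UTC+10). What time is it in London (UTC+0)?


21:20 (previous day)

Time difference = UTC+0 - UTC+10 = -10 hours
New hour = (7 -10) mod 24
= -3 mod 24 = 21
Minutes unchanged → 21:20; -3 < 0 → previous day


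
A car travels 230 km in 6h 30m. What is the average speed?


Distance: 230 km
Time: 6h 30m = 390 min = 390/60 = 13/2 hours
Speed = 230 ÷ (13/2) = 230 × 2 / 13 = 460/13 ≈ 35.4 km/h

35.4 km/h


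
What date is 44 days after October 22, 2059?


December 5, 2059

Start: October 22, 2059
Add 44 days
October 22 → November 1: 31 - 22 + 1 = 10 days (44 - 10 = 34 left)
November 1 → December 1: 30 - 1 + 1 = 30 days (34 - 30 = 4 left)
December 1 + 4 = December 5, 2059


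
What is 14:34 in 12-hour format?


2:34 PM

Hour: 14
14 - 12 = 2 → PM


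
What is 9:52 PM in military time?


21:52

Input: 9:52 PM
PM: 9 + 12 = 21


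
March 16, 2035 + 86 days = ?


June 10, 2035

Start: March 16, 2035
Add 86 days
March 16 → April 1: 31 - 16 + 1 = 16 days (86 - 16 = 70 left)
April 1 → May 1: 30 - 1 + 1 = 30 days (70 - 30 = 40 left)
May 1 → June 1: 31 - 1 + 1 = 31 days (40 - 31 = 9 left)
June 1 + 9 = June 10, 2035


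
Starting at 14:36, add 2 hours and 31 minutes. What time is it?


Start: 876 minutes from midnight
Add: 151 minutes
Total: 1027 minutes
Hours: 1027 ÷ 60 = 17 remainder 7

17:07


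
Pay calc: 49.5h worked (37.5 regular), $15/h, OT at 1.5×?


Regular: 37.5h × $15 = $562.50
Overtime: 49.5 - 37.5 = 12.0h
OT pay: 12.0h × $15 × 1.5 = $270.00
Total = $562.50 + $270.00 = $832.50

$832.50


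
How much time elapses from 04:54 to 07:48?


End time in minutes: 7×60 + 48 = 468
Start time in minutes: 4×60 + 54 = 294
Difference = 468 - 294 = 174 minutes
= 2 hours 54 minutes

2h 54m


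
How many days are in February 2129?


Month: February (month 2)
February: 28 or 29 (leap year)
2129 leap year? No

28 days


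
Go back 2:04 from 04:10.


Start: 250 minutes from midnight
Subtract: 124 minutes
Remaining: 250 - 124 = 126
Hours: 2, Minutes: 6

02:06


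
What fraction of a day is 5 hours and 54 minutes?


Total minutes: 5×60 + 54 = 354
Day = 24×60 = 1440 minutes
Fraction = 354/1440 ≈ 0.2458
As a percentage: 354/1440 × 100 ≈ 24.58%

0.2458 (24.58%)


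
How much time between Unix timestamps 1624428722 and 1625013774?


Difference = 1625013774 - 1624428722 = 585052 seconds
In hours: 585052 / 3600 ≈ 162.5
In days: 585052 / 86400 ≈ 6.77

585052 seconds (162.5 hours / 6.77 days)


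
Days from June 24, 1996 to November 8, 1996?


137 days

From June 24, 1996 to November 8, 1996
Rest of June 1996: 30 - 24 = 6
Full months: July 31, August 31, September 30, October 31
Days into November 1996: 8
Total = 6 + 31 + 31 + 30 + 31 + 8 = 137 days


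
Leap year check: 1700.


Rules: divisible by 4 AND (not by 100 OR by 400)
1700 ÷ 4 = 425 exactly → divisible by 4
1700 ÷ 100 = 17 exactly → divisible by 100
1700 ÷ 400 = 4 remainder 100 → not divisible by 400
Divisible by 100 but not by 400 → not a leap year

No


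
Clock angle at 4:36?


Hour hand = 4×30 + 36×0.5 = 138.0°
Minute hand = 36×6 = 216°
Difference = |138.0 - 216| = 78.0°

78.0°


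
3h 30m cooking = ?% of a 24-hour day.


Time: 210 minutes
Day: 1440 minutes
Percentage = (210/1440) × 100 ≈ 14.6%

14.6%


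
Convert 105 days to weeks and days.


15 weeks 0 days

Weeks: 105 ÷ 7 = 15 remainder 0


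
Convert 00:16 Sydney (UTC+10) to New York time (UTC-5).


Time difference = UTC-5 - UTC+10 = -15 hours
New hour = (0 -15) mod 24
= -15 mod 24 = 9
Minutes unchanged → 09:16; -15 < 0 → previous day

09:16 (previous day)


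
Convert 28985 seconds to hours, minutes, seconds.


Hours: 28985 ÷ 3600 = 8 remainder 185
Minutes: 185 ÷ 60 = 3 remainder 5
Seconds: 5

8h 3m 5s


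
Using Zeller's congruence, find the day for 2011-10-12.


Zeller's congruence:
q=12, m=10, k=11, j=20
h = (12 + ⌊13×11/5⌋ + 11 + ⌊11/4⌋ + ⌊20/4⌋ - 2×20) mod 7
= (12 + 28 + 11 + 2 + 5 - 40) mod 7
= 18 mod 7 = 4
h=4 → Wednesday

Wednesday


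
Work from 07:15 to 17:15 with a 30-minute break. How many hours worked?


9h 30m (570 minutes)

Total time = (17×60+15) - (7×60+15)
= 1035 - 435 = 600 min
Minus break: 600 - 30 = 570 min
= 9h 30m


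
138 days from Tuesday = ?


Start: Tuesday (index 1)
(1 + 138) mod 7
= 139 mod 7
= 6
Index 6 → Sunday

Sunday


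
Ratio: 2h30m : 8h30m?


Duration 1: 150 minutes
Duration 2: 510 minutes
Ratio = 150:510
GCD = 30
Simplified = 5:17
As a decimal: 5/17 ≈ 0.29

5:17 (0.29)


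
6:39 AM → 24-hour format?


Input: 6:39 AM
AM hour stays: 6

06:39


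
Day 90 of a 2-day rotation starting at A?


Shift B

Shifts: A, B
Start: A (index 0)
Day 90: (0 + 90 - 1) mod 2
= 89 mod 2
= 1
Index 1 → shift B


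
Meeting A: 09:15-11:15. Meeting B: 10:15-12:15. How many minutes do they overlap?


60 minutes

Meeting A: 555-675 (in minutes from midnight)
Meeting B: 615-735
Overlap start = max(555, 615) = 615
Overlap end = min(675, 735) = 675
Overlap = max(0, 675 - 615) = 60 min


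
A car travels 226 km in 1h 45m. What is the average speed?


129.1 km/h

Distance: 226 km
Time: 1h 45m = 105 min = 105/60 = 7/4 hours
Speed = 226 ÷ (7/4) = 226 × 4 / 7 = 904/7 ≈ 129.1 km/h


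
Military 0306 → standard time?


Hour: 3
3 < 12 → AM

3:06 AM


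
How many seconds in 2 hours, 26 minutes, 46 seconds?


Hours: 2 × 3600 = 7200
Minutes: 26 × 60 = 1560
Seconds: 46
Total = 7200 + 1560 + 46 = 8806

8806 seconds


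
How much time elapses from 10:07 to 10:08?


End time in minutes: 10×60 + 8 = 608
Start time in minutes: 10×60 + 7 = 607
Difference = 608 - 607 = 1 minutes
= 0 hours 1 minutes

0h 1m


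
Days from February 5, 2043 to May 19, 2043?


From February 5, 2043 to May 19, 2043
Rest of February 2043: 28 - 5 = 23
Full months: March 31, April 30
Days into May 2043: 19
Total = 23 + 31 + 30 + 19 = 103 days

103 days


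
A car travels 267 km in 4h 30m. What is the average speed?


Distance: 267 km
Time: 4h 30m = 270 min = 270/60 = 9/2 hours
Speed = 267 ÷ (9/2) = 267 × 2 / 9 = 534/9 ≈ 59.3 km/h

59.3 km/h


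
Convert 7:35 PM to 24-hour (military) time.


Input: 7:35 PM
PM: 7 + 12 = 19

19:35


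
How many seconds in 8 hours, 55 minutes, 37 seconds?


32137 seconds

Hours: 8 × 3600 = 28800
Minutes: 55 × 60 = 3300
Seconds: 37
Total = 28800 + 3300 + 37 = 32137


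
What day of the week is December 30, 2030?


Zeller's congruence:
q=30, m=12, k=30, j=20
h = (30 + ⌊13×13/5⌋ + 30 + ⌊30/4⌋ + ⌊20/4⌋ - 2×20) mod 7
= (30 + 33 + 30 + 7 + 5 - 40) mod 7
= 65 mod 7 = 2
h=2 → Monday

Monday


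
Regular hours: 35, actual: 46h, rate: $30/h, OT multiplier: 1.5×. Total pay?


$1545.00

Regular: 35h × $30 = $1050.00
Overtime: 46 - 35 = 11h
OT pay: 11h × $30 × 1.5 = $495.00
Total = $1050.00 + $495.00 = $1545.00


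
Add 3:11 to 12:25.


Start: 745 minutes from midnight
Add: 191 minutes
Total: 936 minutes
Hours: 936 ÷ 60 = 15 remainder 36

15:36


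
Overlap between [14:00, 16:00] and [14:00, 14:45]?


45 minutes

Meeting A: 840-960 (in minutes from midnight)
Meeting B: 840-885
Overlap start = max(840, 840) = 840
Overlap end = min(960, 885) = 885
Overlap = max(0, 885 - 840) = 45 min


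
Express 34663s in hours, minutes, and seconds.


Hours: 34663 ÷ 3600 = 9 remainder 2263
Minutes: 2263 ÷ 60 = 37 remainder 43
Seconds: 43

9h 37m 43s


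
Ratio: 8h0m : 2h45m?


32:11 (2.91)

Duration 1: 480 minutes
Duration 2: 165 minutes
Ratio = 480:165
GCD = 15
Simplified = 32:11
As a decimal: 32/11 ≈ 2.91


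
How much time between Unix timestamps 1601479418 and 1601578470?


Difference = 1601578470 - 1601479418 = 99052 seconds
In hours: 99052 / 3600 ≈ 27.5
In days: 99052 / 86400 ≈ 1.15

99052 seconds (27.5 hours / 1.15 days)


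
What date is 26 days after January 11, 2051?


Start: January 11, 2051
Add 26 days
January 11 → February 1: 31 - 11 + 1 = 21 days (26 - 21 = 5 left)
February 1 + 5 = February 6, 2051

February 6, 2051


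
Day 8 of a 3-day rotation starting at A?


Shifts: A, B, C
Start: A (index 0)
Day 8: (0 + 8 - 1) mod 3
= 7 mod 3
= 1
Index 1 → shift B

Shift B


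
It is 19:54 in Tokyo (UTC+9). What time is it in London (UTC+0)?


Time difference = UTC+0 - UTC+9 = -9 hours
New hour = (19 -9) mod 24
= 10 mod 24 = 10
Minutes unchanged → 10:54

10:54


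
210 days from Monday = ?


Monday

Start: Monday (index 0)
(0 + 210) mod 7
= 210 mod 7
= 0
Index 0 → Monday


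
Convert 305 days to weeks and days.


43 weeks 4 days

Weeks: 305 ÷ 7 = 43 remainder 4


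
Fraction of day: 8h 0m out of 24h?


0.3333 (33.33%)

Total minutes: 8×60 + 0 = 480
Day = 24×60 = 1440 minutes
Fraction = 480/1440 ≈ 0.3333
As a percentage: 480/1440 × 100 ≈ 33.33%


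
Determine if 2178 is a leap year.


Rules: divisible by 4 AND (not by 100 OR by 400)
2178 ÷ 4 = 544 remainder 2 → not divisible by 4
Not divisible by 4 → not a leap year

No


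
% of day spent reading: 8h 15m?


34.4%

Time: 495 minutes
Day: 1440 minutes
Percentage = (495/1440) × 100 ≈ 34.4%


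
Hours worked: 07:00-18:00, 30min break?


Total time = (18×60+0) - (7×60+0)
= 1080 - 420 = 660 min
Minus break: 660 - 30 = 630 min
= 10h 30m

10h 30m (630 minutes)


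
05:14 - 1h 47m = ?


03:27

Start: 314 minutes from midnight
Subtract: 107 minutes
Remaining: 314 - 107 = 207
Hours: 3, Minutes: 27


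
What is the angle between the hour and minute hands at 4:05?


Hour hand = 4×30 + 5×0.5 = 122.5°
Minute hand = 5×6 = 30°
Difference = |122.5 - 30| = 92.5°

92.5°


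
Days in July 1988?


31 days

Month: July (month 7)
July has 31 days


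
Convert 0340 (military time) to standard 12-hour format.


Hour: 3
3 < 12 → AM

3:40 AM


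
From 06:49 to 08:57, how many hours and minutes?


2h 8m

End time in minutes: 8×60 + 57 = 537
Start time in minutes: 6×60 + 49 = 409
Difference = 537 - 409 = 128 minutes
= 2 hours 8 minutes


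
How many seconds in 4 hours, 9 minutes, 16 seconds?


14956 seconds

Hours: 4 × 3600 = 14400
Minutes: 9 × 60 = 540
Seconds: 16
Total = 14400 + 540 + 16 = 14956


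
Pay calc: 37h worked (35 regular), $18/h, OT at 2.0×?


$702.00

Regular: 35h × $18 = $630.00
Overtime: 37 - 35 = 2h
OT pay: 2h × $18 × 2.0 = $72.00
Total = $630.00 + $72.00 = $702.00


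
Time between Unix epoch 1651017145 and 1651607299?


Difference = 1651607299 - 1651017145 = 590154 seconds
In hours: 590154 / 3600 ≈ 163.9
In days: 590154 / 86400 ≈ 6.83

590154 seconds (163.9 hours / 6.83 days)


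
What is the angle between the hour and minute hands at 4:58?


161.0°

Hour hand = 4×30 + 58×0.5 = 149.0°
Minute hand = 58×6 = 348°
Difference = |149.0 - 348| = 199.0°
Since > 180°: 360 - 199.0 = 161.0°


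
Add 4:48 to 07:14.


Start: 434 minutes from midnight
Add: 288 minutes
Total: 722 minutes
Hours: 722 ÷ 60 = 12 remainder 2

12:02


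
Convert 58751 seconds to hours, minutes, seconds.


16h 19m 11s

Hours: 58751 ÷ 3600 = 16 remainder 1151
Minutes: 1151 ÷ 60 = 19 remainder 11
Seconds: 11


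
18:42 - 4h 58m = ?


13:44

Start: 1122 minutes from midnight
Subtract: 298 minutes
Remaining: 1122 - 298 = 824
Hours: 13, Minutes: 44


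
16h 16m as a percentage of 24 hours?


Total minutes: 16×60 + 16 = 976
Day = 24×60 = 1440 minutes
Fraction = 976/1440 ≈ 0.6778
As a percentage: 976/1440 × 100 ≈ 67.78%

0.6778 (67.78%)


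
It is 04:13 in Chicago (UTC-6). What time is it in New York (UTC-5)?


05:13

Time difference = UTC-5 - UTC-6 = +1 hours
New hour = (4 + 1) mod 24
= 5 mod 24 = 5
Minutes unchanged → 05:13


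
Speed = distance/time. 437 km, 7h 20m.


59.6 km/h

Distance: 437 km
Time: 7h 20m = 440 min = 440/60 = 22/3 hours
Speed = 437 ÷ (22/3) = 437 × 3 / 22 = 1311/22 ≈ 59.6 km/h


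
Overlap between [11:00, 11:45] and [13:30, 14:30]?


Meeting A: 660-705 (in minutes from midnight)
Meeting B: 810-870
Overlap start = max(660, 810) = 810
Overlap end = min(705, 870) = 705
Overlap = max(0, 705 - 810) = 0 min

0 minutes


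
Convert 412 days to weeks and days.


58 weeks 6 days

Weeks: 412 ÷ 7 = 58 remainder 6


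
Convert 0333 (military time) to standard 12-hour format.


3:33 AM

Hour: 3
3 < 12 → AM


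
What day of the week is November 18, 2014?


Zeller's congruence:
q=18, m=11, k=14, j=20
h = (18 + ⌊13×12/5⌋ + 14 + ⌊14/4⌋ + ⌊20/4⌋ - 2×20) mod 7
= (18 + 31 + 14 + 3 + 5 - 40) mod 7
= 31 mod 7 = 3
h=3 → Tuesday

Tuesday


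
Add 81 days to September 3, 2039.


Start: September 3, 2039
Add 81 days
September 3 → October 1: 30 - 3 + 1 = 28 days (81 - 28 = 53 left)
October 1 → November 1: 31 - 1 + 1 = 31 days (53 - 31 = 22 left)
November 1 + 22 = November 23, 2039

November 23, 2039


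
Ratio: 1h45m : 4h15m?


7:17 (0.41)

Duration 1: 105 minutes
Duration 2: 255 minutes
Ratio = 105:255
GCD = 15
Simplified = 7:17
As a decimal: 7/17 ≈ 0.41


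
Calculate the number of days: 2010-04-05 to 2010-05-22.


From April 5, 2010 to May 22, 2010
Rest of April 2010: 30 - 5 = 25
Days into May 2010: 22
Total = 25 + 22 = 47 days

47 days


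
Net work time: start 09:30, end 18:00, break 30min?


Total time = (18×60+0) - (9×60+30)
= 1080 - 570 = 510 min
Minus break: 510 - 30 = 480 min
= 8h 0m

8h 0m (480 minutes)
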